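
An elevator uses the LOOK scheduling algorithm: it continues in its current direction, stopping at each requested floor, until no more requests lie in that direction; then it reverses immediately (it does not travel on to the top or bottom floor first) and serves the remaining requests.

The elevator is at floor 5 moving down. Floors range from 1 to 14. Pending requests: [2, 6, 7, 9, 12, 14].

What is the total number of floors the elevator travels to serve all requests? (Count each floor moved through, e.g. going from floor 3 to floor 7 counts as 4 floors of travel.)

Start at floor 5 moving down, LOOK stop order: [2, 6, 7, 9, 12, 14]
  5 → 2: |2-5| = 3, total = 3
  2 → 6: |6-2| = 4, total = 7
  6 → 7: |7-6| = 1, total = 8
  7 → 9: |9-7| = 2, total = 10
  9 → 12: |12-9| = 3, total = 13
  12 → 14: |14-12| = 2, total = 15

Answer: 15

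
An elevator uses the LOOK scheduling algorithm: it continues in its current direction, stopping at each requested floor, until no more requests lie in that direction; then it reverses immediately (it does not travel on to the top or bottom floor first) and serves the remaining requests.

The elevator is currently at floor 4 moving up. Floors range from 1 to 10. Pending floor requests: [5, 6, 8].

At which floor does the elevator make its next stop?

Answer: 5

Derivation:
Current floor: 4, direction: up
Requests above: [5, 6, 8]
Requests below: []
Moving up and requests lie above → nearest above is min([5, 6, 8]) = 5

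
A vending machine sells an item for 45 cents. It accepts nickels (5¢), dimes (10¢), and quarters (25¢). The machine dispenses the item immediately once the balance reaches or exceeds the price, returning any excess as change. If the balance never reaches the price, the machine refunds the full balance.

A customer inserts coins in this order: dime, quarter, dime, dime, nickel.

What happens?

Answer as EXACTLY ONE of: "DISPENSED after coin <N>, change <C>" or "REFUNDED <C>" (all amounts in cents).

Price: 45¢
Coin 1 (dime, 10¢): balance = 10¢
Coin 2 (quarter, 25¢): balance = 35¢
Coin 3 (dime, 10¢): balance = 45¢
  → balance >= price → DISPENSE, change = 45 - 45 = 0¢

Answer: DISPENSED after coin 3, change 0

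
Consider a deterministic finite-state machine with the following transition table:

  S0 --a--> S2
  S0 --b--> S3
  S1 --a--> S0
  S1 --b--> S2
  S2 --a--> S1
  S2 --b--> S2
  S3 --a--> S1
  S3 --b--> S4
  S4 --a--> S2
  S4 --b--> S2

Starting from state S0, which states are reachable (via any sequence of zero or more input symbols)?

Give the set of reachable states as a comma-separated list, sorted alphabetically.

Answer: S0, S1, S2, S3, S4

Derivation:
BFS from S0:
  visit S0: S0--a-->S2 (new), S0--b-->S3 (new)
  visit S2: S2--a-->S1 (new), S2--b-->S2 (seen)
  visit S3: S3--a-->S1 (seen), S3--b-->S4 (new)
  visit S1: S1--a-->S0 (seen), S1--b-->S2 (seen)
  visit S4: S4--a-->S2 (seen), S4--b-->S2 (seen)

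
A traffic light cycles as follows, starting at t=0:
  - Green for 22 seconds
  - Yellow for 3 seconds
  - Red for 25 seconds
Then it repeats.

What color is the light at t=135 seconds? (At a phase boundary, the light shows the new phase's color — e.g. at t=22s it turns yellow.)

Cycle length = 22 + 3 + 25 = 50s
t = 135, phase_t = 135 mod 50 = 35
35 >= 25 → RED

Answer: red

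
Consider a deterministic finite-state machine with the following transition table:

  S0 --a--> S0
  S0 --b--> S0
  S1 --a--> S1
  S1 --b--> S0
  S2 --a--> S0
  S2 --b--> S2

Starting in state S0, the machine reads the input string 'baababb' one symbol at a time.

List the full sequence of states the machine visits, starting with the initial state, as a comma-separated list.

Answer: S0, S0, S0, S0, S0, S0, S0, S0

Derivation:
Start: S0
  read 'b': S0 --b--> S0
  read 'a': S0 --a--> S0
  read 'a': S0 --a--> S0
  read 'b': S0 --b--> S0
  read 'a': S0 --a--> S0
  read 'b': S0 --b--> S0
  read 'b': S0 --b--> S0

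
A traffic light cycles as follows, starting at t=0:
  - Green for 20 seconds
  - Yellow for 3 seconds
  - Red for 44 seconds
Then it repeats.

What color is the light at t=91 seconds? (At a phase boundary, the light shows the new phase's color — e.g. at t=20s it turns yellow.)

Cycle length = 20 + 3 + 44 = 67s
t = 91, phase_t = 91 mod 67 = 24
24 >= 23 → RED

Answer: red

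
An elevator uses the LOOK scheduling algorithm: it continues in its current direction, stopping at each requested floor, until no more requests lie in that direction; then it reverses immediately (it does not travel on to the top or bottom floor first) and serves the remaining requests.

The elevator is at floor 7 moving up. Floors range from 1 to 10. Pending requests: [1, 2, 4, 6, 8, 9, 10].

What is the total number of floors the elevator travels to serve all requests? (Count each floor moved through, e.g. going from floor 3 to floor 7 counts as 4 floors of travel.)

Answer: 12

Derivation:
Start at floor 7 moving up, LOOK stop order: [8, 9, 10, 6, 4, 2, 1]
  7 → 8: |8-7| = 1, total = 1
  8 → 9: |9-8| = 1, total = 2
  9 → 10: |10-9| = 1, total = 3
  10 → 6: |6-10| = 4, total = 7
  6 → 4: |4-6| = 2, total = 9
  4 → 2: |2-4| = 2, total = 11
  2 → 1: |1-2| = 1, total = 12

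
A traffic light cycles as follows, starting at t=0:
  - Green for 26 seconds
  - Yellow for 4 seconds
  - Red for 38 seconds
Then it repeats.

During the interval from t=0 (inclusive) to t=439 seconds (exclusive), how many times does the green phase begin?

Answer: 7

Derivation:
Cycle = 26+4+38 = 68s
green phase starts at t = k*68 + 0 for k=0,1,2,...
Need k*68+0 < 439 → k < 6.456
k ∈ {0, ..., 6} → 7 starts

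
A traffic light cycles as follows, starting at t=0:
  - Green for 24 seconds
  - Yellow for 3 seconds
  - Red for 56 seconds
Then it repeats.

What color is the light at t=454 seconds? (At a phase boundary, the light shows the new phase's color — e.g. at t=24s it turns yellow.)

Cycle length = 24 + 3 + 56 = 83s
t = 454, phase_t = 454 mod 83 = 39
39 >= 27 → RED

Answer: red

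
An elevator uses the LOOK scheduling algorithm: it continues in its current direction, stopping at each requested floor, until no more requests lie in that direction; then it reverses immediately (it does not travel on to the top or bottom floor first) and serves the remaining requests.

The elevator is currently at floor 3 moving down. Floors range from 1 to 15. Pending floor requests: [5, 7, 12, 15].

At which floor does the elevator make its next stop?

Current floor: 3, direction: down
Requests above: [5, 7, 12, 15]
Requests below: []
Moving down but no requests below → reverse; nearest above is min([5, 7, 12, 15]) = 5

Answer: 5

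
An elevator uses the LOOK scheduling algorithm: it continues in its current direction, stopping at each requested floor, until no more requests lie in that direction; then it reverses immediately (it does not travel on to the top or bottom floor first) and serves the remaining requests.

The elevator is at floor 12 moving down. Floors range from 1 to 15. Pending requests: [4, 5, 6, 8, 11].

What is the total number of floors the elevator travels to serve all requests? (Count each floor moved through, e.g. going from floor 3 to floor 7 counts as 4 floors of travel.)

Answer: 8

Derivation:
Start at floor 12 moving down, LOOK stop order: [11, 8, 6, 5, 4]
  12 → 11: |11-12| = 1, total = 1
  11 → 8: |8-11| = 3, total = 4
  8 → 6: |6-8| = 2, total = 6
  6 → 5: |5-6| = 1, total = 7
  5 → 4: |4-5| = 1, total = 8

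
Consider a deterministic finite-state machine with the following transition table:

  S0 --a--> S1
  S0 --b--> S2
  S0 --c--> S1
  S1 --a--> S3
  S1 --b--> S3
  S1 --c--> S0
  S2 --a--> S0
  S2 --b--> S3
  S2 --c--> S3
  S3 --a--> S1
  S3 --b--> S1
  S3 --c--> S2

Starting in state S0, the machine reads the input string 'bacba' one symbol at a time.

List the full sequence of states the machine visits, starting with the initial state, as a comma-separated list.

Answer: S0, S2, S0, S1, S3, S1

Derivation:
Start: S0
  read 'b': S0 --b--> S2
  read 'a': S2 --a--> S0
  read 'c': S0 --c--> S1
  read 'b': S1 --b--> S3
  read 'a': S3 --a--> S1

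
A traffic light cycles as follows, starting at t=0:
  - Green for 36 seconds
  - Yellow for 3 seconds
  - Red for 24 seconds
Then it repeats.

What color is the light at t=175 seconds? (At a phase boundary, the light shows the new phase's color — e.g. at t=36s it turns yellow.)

Answer: red

Derivation:
Cycle length = 36 + 3 + 24 = 63s
t = 175, phase_t = 175 mod 63 = 49
49 >= 39 → RED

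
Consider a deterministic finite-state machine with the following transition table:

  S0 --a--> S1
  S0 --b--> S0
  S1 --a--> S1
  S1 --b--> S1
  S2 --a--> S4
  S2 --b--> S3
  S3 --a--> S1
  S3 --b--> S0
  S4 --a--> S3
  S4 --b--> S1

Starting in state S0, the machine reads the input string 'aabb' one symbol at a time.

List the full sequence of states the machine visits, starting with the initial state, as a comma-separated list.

Start: S0
  read 'a': S0 --a--> S1
  read 'a': S1 --a--> S1
  read 'b': S1 --b--> S1
  read 'b': S1 --b--> S1

Answer: S0, S1, S1, S1, S1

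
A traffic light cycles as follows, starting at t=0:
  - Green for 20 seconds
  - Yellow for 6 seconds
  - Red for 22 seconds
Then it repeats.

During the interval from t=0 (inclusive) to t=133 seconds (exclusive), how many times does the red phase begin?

Cycle = 20+6+22 = 48s
red phase starts at t = k*48 + 26 for k=0,1,2,...
Need k*48+26 < 133 → k < 2.229
k ∈ {0, ..., 2} → 3 starts

Answer: 3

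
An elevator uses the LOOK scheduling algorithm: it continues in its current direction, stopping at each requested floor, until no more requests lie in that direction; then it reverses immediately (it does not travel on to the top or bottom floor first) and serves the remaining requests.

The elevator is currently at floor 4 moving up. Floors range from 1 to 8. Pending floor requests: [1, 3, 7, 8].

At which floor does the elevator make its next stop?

Answer: 7

Derivation:
Current floor: 4, direction: up
Requests above: [7, 8]
Requests below: [1, 3]
Moving up and requests lie above → nearest above is min([7, 8]) = 7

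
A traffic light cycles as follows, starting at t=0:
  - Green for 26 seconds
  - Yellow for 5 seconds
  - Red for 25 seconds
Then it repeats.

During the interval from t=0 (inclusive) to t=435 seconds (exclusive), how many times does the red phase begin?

Cycle = 26+5+25 = 56s
red phase starts at t = k*56 + 31 for k=0,1,2,...
Need k*56+31 < 435 → k < 7.214
k ∈ {0, ..., 7} → 8 starts

Answer: 8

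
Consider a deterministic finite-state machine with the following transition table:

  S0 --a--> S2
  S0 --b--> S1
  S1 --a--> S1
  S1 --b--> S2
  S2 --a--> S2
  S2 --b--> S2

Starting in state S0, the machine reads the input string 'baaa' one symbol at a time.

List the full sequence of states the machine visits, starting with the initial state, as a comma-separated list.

Start: S0
  read 'b': S0 --b--> S1
  read 'a': S1 --a--> S1
  read 'a': S1 --a--> S1
  read 'a': S1 --a--> S1

Answer: S0, S1, S1, S1, S1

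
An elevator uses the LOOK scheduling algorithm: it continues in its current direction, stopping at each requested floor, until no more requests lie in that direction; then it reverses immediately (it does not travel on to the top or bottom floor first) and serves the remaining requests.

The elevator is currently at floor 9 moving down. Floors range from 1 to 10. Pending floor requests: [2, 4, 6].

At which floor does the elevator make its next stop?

Answer: 6

Derivation:
Current floor: 9, direction: down
Requests above: []
Requests below: [2, 4, 6]
Moving down and requests lie below → nearest below is max([2, 4, 6]) = 6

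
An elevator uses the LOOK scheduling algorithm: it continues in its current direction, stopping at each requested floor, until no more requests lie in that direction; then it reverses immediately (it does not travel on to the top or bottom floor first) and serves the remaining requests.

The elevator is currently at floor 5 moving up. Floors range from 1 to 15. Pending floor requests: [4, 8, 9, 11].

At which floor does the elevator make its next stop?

Answer: 8

Derivation:
Current floor: 5, direction: up
Requests above: [8, 9, 11]
Requests below: [4]
Moving up and requests lie above → nearest above is min([8, 9, 11]) = 8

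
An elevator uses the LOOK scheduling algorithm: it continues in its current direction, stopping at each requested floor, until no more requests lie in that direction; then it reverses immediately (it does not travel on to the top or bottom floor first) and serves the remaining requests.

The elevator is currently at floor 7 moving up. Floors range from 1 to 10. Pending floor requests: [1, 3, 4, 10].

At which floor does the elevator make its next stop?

Current floor: 7, direction: up
Requests above: [10]
Requests below: [1, 3, 4]
Moving up and requests lie above → nearest above is min([10]) = 10

Answer: 10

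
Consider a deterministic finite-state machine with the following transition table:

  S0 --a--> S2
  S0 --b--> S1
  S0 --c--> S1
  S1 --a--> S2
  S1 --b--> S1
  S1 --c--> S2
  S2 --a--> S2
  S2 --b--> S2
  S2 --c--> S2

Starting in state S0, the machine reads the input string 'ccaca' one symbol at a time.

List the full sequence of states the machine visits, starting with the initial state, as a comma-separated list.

Start: S0
  read 'c': S0 --c--> S1
  read 'c': S1 --c--> S2
  read 'a': S2 --a--> S2
  read 'c': S2 --c--> S2
  read 'a': S2 --a--> S2

Answer: S0, S1, S2, S2, S2, S2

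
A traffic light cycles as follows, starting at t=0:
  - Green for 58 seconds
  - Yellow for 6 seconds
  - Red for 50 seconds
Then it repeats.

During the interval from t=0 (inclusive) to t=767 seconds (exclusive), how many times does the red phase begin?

Answer: 7

Derivation:
Cycle = 58+6+50 = 114s
red phase starts at t = k*114 + 64 for k=0,1,2,...
Need k*114+64 < 767 → k < 6.167
k ∈ {0, ..., 6} → 7 starts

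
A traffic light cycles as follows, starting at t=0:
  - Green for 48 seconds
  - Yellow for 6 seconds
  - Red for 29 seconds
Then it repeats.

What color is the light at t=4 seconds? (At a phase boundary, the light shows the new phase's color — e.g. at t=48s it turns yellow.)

Answer: green

Derivation:
Cycle length = 48 + 6 + 29 = 83s
t = 4, phase_t = 4 mod 83 = 4
4 < 48 (green end) → GREEN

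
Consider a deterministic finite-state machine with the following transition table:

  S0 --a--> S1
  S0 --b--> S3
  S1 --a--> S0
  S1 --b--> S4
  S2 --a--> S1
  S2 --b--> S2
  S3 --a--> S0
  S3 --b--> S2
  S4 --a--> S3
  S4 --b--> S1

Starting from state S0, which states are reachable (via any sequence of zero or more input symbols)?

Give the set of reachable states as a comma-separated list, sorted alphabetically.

Answer: S0, S1, S2, S3, S4

Derivation:
BFS from S0:
  visit S0: S0--a-->S1 (new), S0--b-->S3 (new)
  visit S1: S1--a-->S0 (seen), S1--b-->S4 (new)
  visit S3: S3--a-->S0 (seen), S3--b-->S2 (new)
  visit S4: S4--a-->S3 (seen), S4--b-->S1 (seen)
  visit S2: S2--a-->S1 (seen), S2--b-->S2 (seen)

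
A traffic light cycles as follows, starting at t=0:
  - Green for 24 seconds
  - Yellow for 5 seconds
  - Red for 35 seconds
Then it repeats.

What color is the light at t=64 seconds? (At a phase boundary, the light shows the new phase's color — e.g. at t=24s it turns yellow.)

Cycle length = 24 + 5 + 35 = 64s
t = 64, phase_t = 64 mod 64 = 0
0 < 24 (green end) → GREEN

Answer: green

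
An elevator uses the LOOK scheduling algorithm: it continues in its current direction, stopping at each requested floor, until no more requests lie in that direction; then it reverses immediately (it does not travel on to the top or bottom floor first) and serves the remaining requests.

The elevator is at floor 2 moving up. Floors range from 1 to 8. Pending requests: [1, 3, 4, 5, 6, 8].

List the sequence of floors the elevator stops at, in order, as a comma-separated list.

Current: 2, moving UP
Serve above first (ascending): [3, 4, 5, 6, 8]
Then reverse, serve below (descending): [1]

Answer: 3, 4, 5, 6, 8, 1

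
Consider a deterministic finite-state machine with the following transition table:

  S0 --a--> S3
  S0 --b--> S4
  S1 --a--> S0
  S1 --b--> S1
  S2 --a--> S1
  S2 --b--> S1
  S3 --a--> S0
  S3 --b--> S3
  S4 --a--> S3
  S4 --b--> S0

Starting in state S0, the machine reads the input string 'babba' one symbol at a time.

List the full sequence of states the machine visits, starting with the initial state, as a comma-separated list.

Start: S0
  read 'b': S0 --b--> S4
  read 'a': S4 --a--> S3
  read 'b': S3 --b--> S3
  read 'b': S3 --b--> S3
  read 'a': S3 --a--> S0

Answer: S0, S4, S3, S3, S3, S0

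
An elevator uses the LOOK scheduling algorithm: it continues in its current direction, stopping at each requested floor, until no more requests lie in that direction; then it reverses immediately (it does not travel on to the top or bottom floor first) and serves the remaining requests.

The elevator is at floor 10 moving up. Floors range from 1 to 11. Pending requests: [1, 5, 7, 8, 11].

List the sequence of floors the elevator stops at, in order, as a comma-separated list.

Answer: 11, 8, 7, 5, 1

Derivation:
Current: 10, moving UP
Serve above first (ascending): [11]
Then reverse, serve below (descending): [8, 7, 5, 1]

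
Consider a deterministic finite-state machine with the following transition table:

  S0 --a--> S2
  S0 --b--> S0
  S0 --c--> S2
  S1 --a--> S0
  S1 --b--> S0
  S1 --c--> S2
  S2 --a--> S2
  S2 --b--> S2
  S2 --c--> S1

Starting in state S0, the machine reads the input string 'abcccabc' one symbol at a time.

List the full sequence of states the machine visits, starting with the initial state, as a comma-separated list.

Start: S0
  read 'a': S0 --a--> S2
  read 'b': S2 --b--> S2
  read 'c': S2 --c--> S1
  read 'c': S1 --c--> S2
  read 'c': S2 --c--> S1
  read 'a': S1 --a--> S0
  read 'b': S0 --b--> S0
  read 'c': S0 --c--> S2

Answer: S0, S2, S2, S1, S2, S1, S0, S0, S2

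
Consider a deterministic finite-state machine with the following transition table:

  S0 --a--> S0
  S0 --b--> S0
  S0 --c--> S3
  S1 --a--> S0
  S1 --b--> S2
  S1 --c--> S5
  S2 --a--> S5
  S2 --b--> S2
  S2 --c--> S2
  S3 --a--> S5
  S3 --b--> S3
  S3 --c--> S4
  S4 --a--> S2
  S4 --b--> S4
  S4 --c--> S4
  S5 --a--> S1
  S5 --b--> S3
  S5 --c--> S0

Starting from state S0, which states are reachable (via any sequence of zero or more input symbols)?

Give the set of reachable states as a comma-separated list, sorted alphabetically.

Answer: S0, S1, S2, S3, S4, S5

Derivation:
BFS from S0:
  visit S0: S0--a-->S0 (seen), S0--b-->S0 (seen), S0--c-->S3 (new)
  visit S3: S3--a-->S5 (new), S3--b-->S3 (seen), S3--c-->S4 (new)
  visit S5: S5--a-->S1 (new), S5--b-->S3 (seen), S5--c-->S0 (seen)
  visit S4: S4--a-->S2 (new), S4--b-->S4 (seen), S4--c-->S4 (seen)
  visit S1: S1--a-->S0 (seen), S1--b-->S2 (seen), S1--c-->S5 (seen)
  visit S2: S2--a-->S5 (seen), S2--b-->S2 (seen), S2--c-->S2 (seen)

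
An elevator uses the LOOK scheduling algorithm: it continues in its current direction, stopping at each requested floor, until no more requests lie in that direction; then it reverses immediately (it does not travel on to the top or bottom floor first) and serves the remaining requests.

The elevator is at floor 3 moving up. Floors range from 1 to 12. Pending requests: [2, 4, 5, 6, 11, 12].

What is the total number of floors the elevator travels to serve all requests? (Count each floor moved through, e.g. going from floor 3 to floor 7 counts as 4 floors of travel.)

Start at floor 3 moving up, LOOK stop order: [4, 5, 6, 11, 12, 2]
  3 → 4: |4-3| = 1, total = 1
  4 → 5: |5-4| = 1, total = 2
  5 → 6: |6-5| = 1, total = 3
  6 → 11: |11-6| = 5, total = 8
  11 → 12: |12-11| = 1, total = 9
  12 → 2: |2-12| = 10, total = 19

Answer: 19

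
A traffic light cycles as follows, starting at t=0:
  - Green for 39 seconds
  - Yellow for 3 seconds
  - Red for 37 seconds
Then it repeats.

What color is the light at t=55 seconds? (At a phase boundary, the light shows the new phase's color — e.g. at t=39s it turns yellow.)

Answer: red

Derivation:
Cycle length = 39 + 3 + 37 = 79s
t = 55, phase_t = 55 mod 79 = 55
55 >= 42 → RED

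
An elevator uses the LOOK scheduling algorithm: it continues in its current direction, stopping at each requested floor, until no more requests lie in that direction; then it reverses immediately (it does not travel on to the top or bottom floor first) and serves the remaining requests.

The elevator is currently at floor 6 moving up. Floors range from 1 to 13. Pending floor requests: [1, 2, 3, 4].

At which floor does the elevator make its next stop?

Current floor: 6, direction: up
Requests above: []
Requests below: [1, 2, 3, 4]
Moving up but no requests above → reverse; nearest below is max([1, 2, 3, 4]) = 4

Answer: 4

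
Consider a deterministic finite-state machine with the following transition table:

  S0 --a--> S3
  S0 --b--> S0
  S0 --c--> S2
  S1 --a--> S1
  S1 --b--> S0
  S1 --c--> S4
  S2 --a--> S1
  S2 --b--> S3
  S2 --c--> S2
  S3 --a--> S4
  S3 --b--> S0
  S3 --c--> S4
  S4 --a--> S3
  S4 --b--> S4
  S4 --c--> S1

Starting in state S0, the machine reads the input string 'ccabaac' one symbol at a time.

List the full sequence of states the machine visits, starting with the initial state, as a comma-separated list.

Answer: S0, S2, S2, S1, S0, S3, S4, S1

Derivation:
Start: S0
  read 'c': S0 --c--> S2
  read 'c': S2 --c--> S2
  read 'a': S2 --a--> S1
  read 'b': S1 --b--> S0
  read 'a': S0 --a--> S3
  read 'a': S3 --a--> S4
  read 'c': S4 --c--> S1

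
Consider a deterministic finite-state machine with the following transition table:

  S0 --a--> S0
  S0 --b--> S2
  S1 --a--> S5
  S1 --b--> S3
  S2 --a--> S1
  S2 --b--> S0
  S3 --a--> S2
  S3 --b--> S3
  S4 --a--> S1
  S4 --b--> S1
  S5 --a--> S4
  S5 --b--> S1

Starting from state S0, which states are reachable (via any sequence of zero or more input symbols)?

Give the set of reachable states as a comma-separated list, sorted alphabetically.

BFS from S0:
  visit S0: S0--a-->S0 (seen), S0--b-->S2 (new)
  visit S2: S2--a-->S1 (new), S2--b-->S0 (seen)
  visit S1: S1--a-->S5 (new), S1--b-->S3 (new)
  visit S5: S5--a-->S4 (new), S5--b-->S1 (seen)
  visit S3: S3--a-->S2 (seen), S3--b-->S3 (seen)
  visit S4: S4--a-->S1 (seen), S4--b-->S1 (seen)

Answer: S0, S1, S2, S3, S4, S5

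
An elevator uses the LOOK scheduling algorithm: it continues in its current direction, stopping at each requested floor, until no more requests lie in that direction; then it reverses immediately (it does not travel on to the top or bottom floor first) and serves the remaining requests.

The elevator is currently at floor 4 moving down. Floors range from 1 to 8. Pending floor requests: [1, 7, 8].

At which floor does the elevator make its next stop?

Current floor: 4, direction: down
Requests above: [7, 8]
Requests below: [1]
Moving down and requests lie below → nearest below is max([1]) = 1

Answer: 1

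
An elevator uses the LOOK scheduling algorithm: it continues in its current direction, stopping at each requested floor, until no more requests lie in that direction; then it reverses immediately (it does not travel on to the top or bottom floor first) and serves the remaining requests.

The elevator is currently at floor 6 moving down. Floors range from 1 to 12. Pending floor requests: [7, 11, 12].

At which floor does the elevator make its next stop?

Current floor: 6, direction: down
Requests above: [7, 11, 12]
Requests below: []
Moving down but no requests below → reverse; nearest above is min([7, 11, 12]) = 7

Answer: 7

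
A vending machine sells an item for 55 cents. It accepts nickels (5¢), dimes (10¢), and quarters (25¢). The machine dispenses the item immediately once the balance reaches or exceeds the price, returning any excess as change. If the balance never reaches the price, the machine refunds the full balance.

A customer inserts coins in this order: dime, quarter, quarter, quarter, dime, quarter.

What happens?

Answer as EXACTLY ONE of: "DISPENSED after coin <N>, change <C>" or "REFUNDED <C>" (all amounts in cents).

Price: 55¢
Coin 1 (dime, 10¢): balance = 10¢
Coin 2 (quarter, 25¢): balance = 35¢
Coin 3 (quarter, 25¢): balance = 60¢
  → balance >= price → DISPENSE, change = 60 - 55 = 5¢

Answer: DISPENSED after coin 3, change 5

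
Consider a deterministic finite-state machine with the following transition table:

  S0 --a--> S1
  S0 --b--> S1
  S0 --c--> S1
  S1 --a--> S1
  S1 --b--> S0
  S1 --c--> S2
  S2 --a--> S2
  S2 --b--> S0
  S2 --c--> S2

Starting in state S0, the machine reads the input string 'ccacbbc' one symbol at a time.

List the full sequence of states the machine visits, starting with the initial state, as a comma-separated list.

Answer: S0, S1, S2, S2, S2, S0, S1, S2

Derivation:
Start: S0
  read 'c': S0 --c--> S1
  read 'c': S1 --c--> S2
  read 'a': S2 --a--> S2
  read 'c': S2 --c--> S2
  read 'b': S2 --b--> S0
  read 'b': S0 --b--> S1
  read 'c': S1 --c--> S2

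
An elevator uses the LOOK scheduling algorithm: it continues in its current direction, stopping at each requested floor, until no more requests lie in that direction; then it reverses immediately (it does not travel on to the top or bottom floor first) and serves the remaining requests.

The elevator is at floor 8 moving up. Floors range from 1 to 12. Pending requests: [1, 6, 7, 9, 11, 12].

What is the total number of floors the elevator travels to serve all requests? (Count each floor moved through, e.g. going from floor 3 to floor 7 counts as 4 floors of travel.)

Start at floor 8 moving up, LOOK stop order: [9, 11, 12, 7, 6, 1]
  8 → 9: |9-8| = 1, total = 1
  9 → 11: |11-9| = 2, total = 3
  11 → 12: |12-11| = 1, total = 4
  12 → 7: |7-12| = 5, total = 9
  7 → 6: |6-7| = 1, total = 10
  6 → 1: |1-6| = 5, total = 15

Answer: 15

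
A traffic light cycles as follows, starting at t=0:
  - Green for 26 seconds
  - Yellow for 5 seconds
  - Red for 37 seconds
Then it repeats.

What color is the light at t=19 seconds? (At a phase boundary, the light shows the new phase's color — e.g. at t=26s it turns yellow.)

Answer: green

Derivation:
Cycle length = 26 + 5 + 37 = 68s
t = 19, phase_t = 19 mod 68 = 19
19 < 26 (green end) → GREEN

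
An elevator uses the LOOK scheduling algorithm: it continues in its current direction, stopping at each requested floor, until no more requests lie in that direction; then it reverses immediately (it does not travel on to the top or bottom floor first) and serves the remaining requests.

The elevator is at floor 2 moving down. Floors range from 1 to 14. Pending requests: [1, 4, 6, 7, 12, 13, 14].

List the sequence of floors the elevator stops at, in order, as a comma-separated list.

Answer: 1, 4, 6, 7, 12, 13, 14

Derivation:
Current: 2, moving DOWN
Serve below first (descending): [1]
Then reverse, serve above (ascending): [4, 6, 7, 12, 13, 14]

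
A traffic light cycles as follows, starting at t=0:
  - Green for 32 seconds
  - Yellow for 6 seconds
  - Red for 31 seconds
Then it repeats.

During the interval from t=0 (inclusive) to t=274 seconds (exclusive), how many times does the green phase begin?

Answer: 4

Derivation:
Cycle = 32+6+31 = 69s
green phase starts at t = k*69 + 0 for k=0,1,2,...
Need k*69+0 < 274 → k < 3.971
k ∈ {0, ..., 3} → 4 starts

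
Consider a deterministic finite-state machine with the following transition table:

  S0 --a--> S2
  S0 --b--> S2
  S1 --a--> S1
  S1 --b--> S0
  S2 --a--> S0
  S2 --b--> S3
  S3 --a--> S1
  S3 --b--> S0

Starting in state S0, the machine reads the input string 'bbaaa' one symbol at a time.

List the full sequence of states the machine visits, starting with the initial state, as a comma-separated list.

Answer: S0, S2, S3, S1, S1, S1

Derivation:
Start: S0
  read 'b': S0 --b--> S2
  read 'b': S2 --b--> S3
  read 'a': S3 --a--> S1
  read 'a': S1 --a--> S1
  read 'a': S1 --a--> S1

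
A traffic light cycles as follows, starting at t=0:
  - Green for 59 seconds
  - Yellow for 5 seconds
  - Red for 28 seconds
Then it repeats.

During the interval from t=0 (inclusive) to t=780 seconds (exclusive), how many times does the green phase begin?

Cycle = 59+5+28 = 92s
green phase starts at t = k*92 + 0 for k=0,1,2,...
Need k*92+0 < 780 → k < 8.478
k ∈ {0, ..., 8} → 9 starts

Answer: 9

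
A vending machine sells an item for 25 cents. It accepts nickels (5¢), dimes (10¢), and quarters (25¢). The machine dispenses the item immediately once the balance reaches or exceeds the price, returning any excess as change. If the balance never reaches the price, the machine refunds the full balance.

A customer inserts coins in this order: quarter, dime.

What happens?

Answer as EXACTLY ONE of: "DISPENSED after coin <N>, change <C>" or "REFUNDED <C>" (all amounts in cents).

Answer: DISPENSED after coin 1, change 0

Derivation:
Price: 25¢
Coin 1 (quarter, 25¢): balance = 25¢
  → balance >= price → DISPENSE, change = 25 - 25 = 0¢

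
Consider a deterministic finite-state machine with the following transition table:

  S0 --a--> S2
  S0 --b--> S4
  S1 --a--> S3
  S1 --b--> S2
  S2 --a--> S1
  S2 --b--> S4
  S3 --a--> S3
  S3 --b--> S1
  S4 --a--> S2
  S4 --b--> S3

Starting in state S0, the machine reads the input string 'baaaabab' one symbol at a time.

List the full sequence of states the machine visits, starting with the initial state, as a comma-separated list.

Answer: S0, S4, S2, S1, S3, S3, S1, S3, S1

Derivation:
Start: S0
  read 'b': S0 --b--> S4
  read 'a': S4 --a--> S2
  read 'a': S2 --a--> S1
  read 'a': S1 --a--> S3
  read 'a': S3 --a--> S3
  read 'b': S3 --b--> S1
  read 'a': S1 --a--> S3
  read 'b': S3 --b--> S1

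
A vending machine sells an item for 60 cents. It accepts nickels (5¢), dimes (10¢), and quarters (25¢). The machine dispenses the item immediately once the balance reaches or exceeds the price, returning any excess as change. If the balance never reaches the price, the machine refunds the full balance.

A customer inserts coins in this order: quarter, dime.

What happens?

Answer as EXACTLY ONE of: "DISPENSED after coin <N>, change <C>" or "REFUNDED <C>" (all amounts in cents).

Answer: REFUNDED 35

Derivation:
Price: 60¢
Coin 1 (quarter, 25¢): balance = 25¢
Coin 2 (dime, 10¢): balance = 35¢
All coins inserted, balance 35¢ < price 60¢ → REFUND 35¢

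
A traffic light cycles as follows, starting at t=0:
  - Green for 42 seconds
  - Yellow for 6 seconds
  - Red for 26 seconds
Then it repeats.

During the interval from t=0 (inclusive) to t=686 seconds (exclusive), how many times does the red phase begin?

Answer: 9

Derivation:
Cycle = 42+6+26 = 74s
red phase starts at t = k*74 + 48 for k=0,1,2,...
Need k*74+48 < 686 → k < 8.622
k ∈ {0, ..., 8} → 9 starts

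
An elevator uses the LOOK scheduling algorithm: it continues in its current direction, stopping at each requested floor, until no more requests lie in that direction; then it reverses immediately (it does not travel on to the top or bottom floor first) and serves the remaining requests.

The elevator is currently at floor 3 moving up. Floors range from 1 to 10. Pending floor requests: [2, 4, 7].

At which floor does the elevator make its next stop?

Current floor: 3, direction: up
Requests above: [4, 7]
Requests below: [2]
Moving up and requests lie above → nearest above is min([4, 7]) = 4

Answer: 4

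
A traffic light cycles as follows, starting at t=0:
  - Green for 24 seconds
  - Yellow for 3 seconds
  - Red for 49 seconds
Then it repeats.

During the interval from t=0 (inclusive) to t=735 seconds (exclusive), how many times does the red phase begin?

Cycle = 24+3+49 = 76s
red phase starts at t = k*76 + 27 for k=0,1,2,...
Need k*76+27 < 735 → k < 9.316
k ∈ {0, ..., 9} → 10 starts

Answer: 10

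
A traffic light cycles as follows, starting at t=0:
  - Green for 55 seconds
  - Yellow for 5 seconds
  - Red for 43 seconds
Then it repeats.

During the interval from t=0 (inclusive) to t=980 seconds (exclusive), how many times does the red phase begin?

Cycle = 55+5+43 = 103s
red phase starts at t = k*103 + 60 for k=0,1,2,...
Need k*103+60 < 980 → k < 8.932
k ∈ {0, ..., 8} → 9 starts

Answer: 9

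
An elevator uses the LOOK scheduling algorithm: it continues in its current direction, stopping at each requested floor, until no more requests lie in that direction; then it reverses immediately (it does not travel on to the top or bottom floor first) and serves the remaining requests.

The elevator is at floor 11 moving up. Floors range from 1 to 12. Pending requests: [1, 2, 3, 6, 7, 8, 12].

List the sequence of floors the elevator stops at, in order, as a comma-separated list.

Current: 11, moving UP
Serve above first (ascending): [12]
Then reverse, serve below (descending): [8, 7, 6, 3, 2, 1]

Answer: 12, 8, 7, 6, 3, 2, 1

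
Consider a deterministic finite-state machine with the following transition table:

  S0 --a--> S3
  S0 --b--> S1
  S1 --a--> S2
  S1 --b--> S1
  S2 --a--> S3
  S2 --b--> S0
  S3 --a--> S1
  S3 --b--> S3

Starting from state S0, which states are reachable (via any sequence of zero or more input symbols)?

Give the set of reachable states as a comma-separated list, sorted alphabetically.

BFS from S0:
  visit S0: S0--a-->S3 (new), S0--b-->S1 (new)
  visit S3: S3--a-->S1 (seen), S3--b-->S3 (seen)
  visit S1: S1--a-->S2 (new), S1--b-->S1 (seen)
  visit S2: S2--a-->S3 (seen), S2--b-->S0 (seen)

Answer: S0, S1, S2, S3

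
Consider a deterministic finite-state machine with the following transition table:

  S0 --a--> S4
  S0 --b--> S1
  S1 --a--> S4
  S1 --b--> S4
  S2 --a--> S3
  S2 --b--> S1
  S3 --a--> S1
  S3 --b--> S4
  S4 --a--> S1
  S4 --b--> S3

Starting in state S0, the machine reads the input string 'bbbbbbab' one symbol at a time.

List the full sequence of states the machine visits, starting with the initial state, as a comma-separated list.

Start: S0
  read 'b': S0 --b--> S1
  read 'b': S1 --b--> S4
  read 'b': S4 --b--> S3
  read 'b': S3 --b--> S4
  read 'b': S4 --b--> S3
  read 'b': S3 --b--> S4
  read 'a': S4 --a--> S1
  read 'b': S1 --b--> S4

Answer: S0, S1, S4, S3, S4, S3, S4, S1, S4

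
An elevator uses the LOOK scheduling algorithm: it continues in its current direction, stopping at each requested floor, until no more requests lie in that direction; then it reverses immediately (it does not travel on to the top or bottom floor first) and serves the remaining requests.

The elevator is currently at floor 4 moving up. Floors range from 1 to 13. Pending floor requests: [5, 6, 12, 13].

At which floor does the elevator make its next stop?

Answer: 5

Derivation:
Current floor: 4, direction: up
Requests above: [5, 6, 12, 13]
Requests below: []
Moving up and requests lie above → nearest above is min([5, 6, 12, 13]) = 5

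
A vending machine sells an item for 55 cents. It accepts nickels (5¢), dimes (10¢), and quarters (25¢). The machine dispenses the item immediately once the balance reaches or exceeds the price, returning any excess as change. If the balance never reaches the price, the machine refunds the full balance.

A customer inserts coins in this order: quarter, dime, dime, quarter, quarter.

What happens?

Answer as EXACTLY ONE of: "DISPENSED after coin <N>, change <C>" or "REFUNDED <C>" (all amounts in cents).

Price: 55¢
Coin 1 (quarter, 25¢): balance = 25¢
Coin 2 (dime, 10¢): balance = 35¢
Coin 3 (dime, 10¢): balance = 45¢
Coin 4 (quarter, 25¢): balance = 70¢
  → balance >= price → DISPENSE, change = 70 - 55 = 15¢

Answer: DISPENSED after coin 4, change 15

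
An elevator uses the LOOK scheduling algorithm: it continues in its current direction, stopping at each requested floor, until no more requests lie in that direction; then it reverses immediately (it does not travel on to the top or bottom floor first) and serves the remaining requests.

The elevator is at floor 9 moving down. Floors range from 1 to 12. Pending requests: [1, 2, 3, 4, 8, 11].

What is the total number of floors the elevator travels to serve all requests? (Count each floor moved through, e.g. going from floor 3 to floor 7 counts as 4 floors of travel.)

Start at floor 9 moving down, LOOK stop order: [8, 4, 3, 2, 1, 11]
  9 → 8: |8-9| = 1, total = 1
  8 → 4: |4-8| = 4, total = 5
  4 → 3: |3-4| = 1, total = 6
  3 → 2: |2-3| = 1, total = 7
  2 → 1: |1-2| = 1, total = 8
  1 → 11: |11-1| = 10, total = 18

Answer: 18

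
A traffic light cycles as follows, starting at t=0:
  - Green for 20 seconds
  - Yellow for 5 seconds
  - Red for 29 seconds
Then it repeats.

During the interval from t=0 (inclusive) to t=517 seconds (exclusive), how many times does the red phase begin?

Answer: 10

Derivation:
Cycle = 20+5+29 = 54s
red phase starts at t = k*54 + 25 for k=0,1,2,...
Need k*54+25 < 517 → k < 9.111
k ∈ {0, ..., 9} → 10 starts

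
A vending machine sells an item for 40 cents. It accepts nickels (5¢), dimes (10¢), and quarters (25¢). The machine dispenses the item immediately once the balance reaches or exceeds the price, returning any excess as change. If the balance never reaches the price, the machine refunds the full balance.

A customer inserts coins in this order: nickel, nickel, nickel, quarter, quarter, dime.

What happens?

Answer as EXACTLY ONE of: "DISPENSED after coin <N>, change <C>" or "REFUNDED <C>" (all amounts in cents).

Price: 40¢
Coin 1 (nickel, 5¢): balance = 5¢
Coin 2 (nickel, 5¢): balance = 10¢
Coin 3 (nickel, 5¢): balance = 15¢
Coin 4 (quarter, 25¢): balance = 40¢
  → balance >= price → DISPENSE, change = 40 - 40 = 0¢

Answer: DISPENSED after coin 4, change 0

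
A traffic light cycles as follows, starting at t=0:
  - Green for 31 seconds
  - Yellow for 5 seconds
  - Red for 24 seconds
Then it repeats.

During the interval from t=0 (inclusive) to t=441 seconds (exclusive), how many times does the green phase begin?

Cycle = 31+5+24 = 60s
green phase starts at t = k*60 + 0 for k=0,1,2,...
Need k*60+0 < 441 → k < 7.350
k ∈ {0, ..., 7} → 8 starts

Answer: 8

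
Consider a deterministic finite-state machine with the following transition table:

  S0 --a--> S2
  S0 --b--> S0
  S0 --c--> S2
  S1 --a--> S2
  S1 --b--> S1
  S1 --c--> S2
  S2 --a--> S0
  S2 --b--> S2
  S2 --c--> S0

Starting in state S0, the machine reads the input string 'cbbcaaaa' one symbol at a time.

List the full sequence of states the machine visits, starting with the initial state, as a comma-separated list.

Answer: S0, S2, S2, S2, S0, S2, S0, S2, S0

Derivation:
Start: S0
  read 'c': S0 --c--> S2
  read 'b': S2 --b--> S2
  read 'b': S2 --b--> S2
  read 'c': S2 --c--> S0
  read 'a': S0 --a--> S2
  read 'a': S2 --a--> S0
  read 'a': S0 --a--> S2
  read 'a': S2 --a--> S0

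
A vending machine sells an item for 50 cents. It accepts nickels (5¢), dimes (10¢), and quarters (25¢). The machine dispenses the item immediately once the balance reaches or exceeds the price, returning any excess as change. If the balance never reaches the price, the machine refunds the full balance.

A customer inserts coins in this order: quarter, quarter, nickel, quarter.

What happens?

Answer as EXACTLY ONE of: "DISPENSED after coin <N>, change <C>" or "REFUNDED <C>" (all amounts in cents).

Answer: DISPENSED after coin 2, change 0

Derivation:
Price: 50¢
Coin 1 (quarter, 25¢): balance = 25¢
Coin 2 (quarter, 25¢): balance = 50¢
  → balance >= price → DISPENSE, change = 50 - 50 = 0¢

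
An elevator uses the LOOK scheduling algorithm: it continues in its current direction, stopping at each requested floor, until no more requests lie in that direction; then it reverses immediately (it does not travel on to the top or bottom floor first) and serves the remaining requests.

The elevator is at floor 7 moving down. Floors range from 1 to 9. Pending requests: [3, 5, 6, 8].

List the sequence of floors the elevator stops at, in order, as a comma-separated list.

Answer: 6, 5, 3, 8

Derivation:
Current: 7, moving DOWN
Serve below first (descending): [6, 5, 3]
Then reverse, serve above (ascending): [8]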